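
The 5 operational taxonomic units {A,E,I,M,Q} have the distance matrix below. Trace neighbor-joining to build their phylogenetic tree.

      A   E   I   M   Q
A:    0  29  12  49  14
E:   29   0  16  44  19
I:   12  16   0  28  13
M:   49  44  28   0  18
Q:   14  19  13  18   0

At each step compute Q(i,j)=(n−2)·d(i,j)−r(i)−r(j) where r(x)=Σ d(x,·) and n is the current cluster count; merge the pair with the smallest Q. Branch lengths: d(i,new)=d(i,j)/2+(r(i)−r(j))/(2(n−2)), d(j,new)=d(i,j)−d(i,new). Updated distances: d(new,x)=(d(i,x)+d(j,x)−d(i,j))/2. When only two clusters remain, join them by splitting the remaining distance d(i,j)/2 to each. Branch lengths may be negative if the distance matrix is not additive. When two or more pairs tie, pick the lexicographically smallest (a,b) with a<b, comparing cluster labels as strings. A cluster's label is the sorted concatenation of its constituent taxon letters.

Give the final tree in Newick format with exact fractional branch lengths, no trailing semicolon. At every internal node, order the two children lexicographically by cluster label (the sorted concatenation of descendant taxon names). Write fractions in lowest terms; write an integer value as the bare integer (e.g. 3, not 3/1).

(((A:12,I:0):5/2,E:14):17/4,(M:43/2,Q:-7/2):17/4)

iteration 1: select M,Q (d=18, Q=-149); attach at lengths (43/2, -7/2); label the merged cluster MQ
  updated: d(A,MQ)=45/2, d(E,MQ)=45/2, d(I,MQ)=23/2
iteration 2: select A,I (d=12, Q=-79); attach at lengths (12, 0); label the merged cluster AI
  updated: d(AI,E)=33/2, d(AI,MQ)=11
iteration 3: select AI,E (d=33/2, Q=-50); attach at lengths (5/2, 14); label the merged cluster AEI
  updated: d(AEI,MQ)=17/2
iteration 4: select AEI,MQ (d=17/2); attach at lengths (17/4, 17/4); label the merged cluster AEIMQ
final tree: (((A:12,I:0):5/2,E:14):17/4,(M:43/2,Q:-7/2):17/4)
total length: 55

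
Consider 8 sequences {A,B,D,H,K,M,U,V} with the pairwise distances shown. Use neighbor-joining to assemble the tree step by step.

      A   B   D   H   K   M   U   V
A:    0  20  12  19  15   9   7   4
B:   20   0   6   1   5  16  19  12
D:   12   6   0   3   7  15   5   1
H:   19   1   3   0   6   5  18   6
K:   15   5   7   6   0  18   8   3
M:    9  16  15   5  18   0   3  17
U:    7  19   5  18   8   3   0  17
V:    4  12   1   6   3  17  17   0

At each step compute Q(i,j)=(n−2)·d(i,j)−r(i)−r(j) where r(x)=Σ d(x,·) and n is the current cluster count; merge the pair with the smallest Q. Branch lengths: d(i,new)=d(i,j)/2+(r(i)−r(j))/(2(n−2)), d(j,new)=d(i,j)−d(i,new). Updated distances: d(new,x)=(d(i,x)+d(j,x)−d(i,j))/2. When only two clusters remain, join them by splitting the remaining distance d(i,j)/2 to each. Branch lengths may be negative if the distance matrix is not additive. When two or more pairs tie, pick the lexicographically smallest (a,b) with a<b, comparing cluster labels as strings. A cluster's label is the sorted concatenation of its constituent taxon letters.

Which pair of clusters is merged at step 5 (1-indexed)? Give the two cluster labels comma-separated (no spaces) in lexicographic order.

AMU,V

iteration 1: select M,U (d=3, Q=-142); attach at lengths (2, 1); label the merged cluster MU
  updated: d(A,MU)=13/2, d(B,MU)=16, d(D,MU)=17/2, d(H,MU)=10, d(K,MU)=23/2, d(MU,V)=31/2
iteration 2: select A,MU (d=13/2, Q=-112); attach at lengths (41/10, 12/5); label the merged cluster AMU
  updated: d(AMU,B)=59/4, d(AMU,D)=7, d(AMU,H)=45/4, d(AMU,K)=10, d(AMU,V)=13/2
iteration 3: select B,H (d=1, Q=-62); attach at lengths (31/16, -15/16); label the merged cluster BH
  updated: d(AMU,BH)=25/2, d(BH,D)=4, d(BH,K)=5, d(BH,V)=17/2
iteration 4: select BH,K (d=5, Q=-40); attach at lengths (10/3, 5/3); label the merged cluster BHK
  updated: d(AMU,BHK)=35/4, d(BHK,D)=3, d(BHK,V)=13/4
iteration 5: select AMU,V (d=13/2, Q=-20); attach at lengths (49/8, 3/8); label the merged cluster AMUV
  updated: d(AMUV,BHK)=11/4, d(AMUV,D)=3/4
iteration 6: select AMUV,BHK (d=11/4, Q=-13/2); attach at lengths (1/4, 5/2); label the merged cluster ABHKMUV
  updated: d(ABHKMUV,D)=1/2
iteration 7: select ABHKMUV,D (d=1/2); attach at lengths (1/4, 1/4); label the merged cluster ABDHKMUV
final tree: ((((A:41/10,(M:2,U:1):12/5):49/8,V:3/8):1/4,((B:31/16,H:-15/16):10/3,K:5/3):5/2):1/4,D:1/4)
total length: 101/4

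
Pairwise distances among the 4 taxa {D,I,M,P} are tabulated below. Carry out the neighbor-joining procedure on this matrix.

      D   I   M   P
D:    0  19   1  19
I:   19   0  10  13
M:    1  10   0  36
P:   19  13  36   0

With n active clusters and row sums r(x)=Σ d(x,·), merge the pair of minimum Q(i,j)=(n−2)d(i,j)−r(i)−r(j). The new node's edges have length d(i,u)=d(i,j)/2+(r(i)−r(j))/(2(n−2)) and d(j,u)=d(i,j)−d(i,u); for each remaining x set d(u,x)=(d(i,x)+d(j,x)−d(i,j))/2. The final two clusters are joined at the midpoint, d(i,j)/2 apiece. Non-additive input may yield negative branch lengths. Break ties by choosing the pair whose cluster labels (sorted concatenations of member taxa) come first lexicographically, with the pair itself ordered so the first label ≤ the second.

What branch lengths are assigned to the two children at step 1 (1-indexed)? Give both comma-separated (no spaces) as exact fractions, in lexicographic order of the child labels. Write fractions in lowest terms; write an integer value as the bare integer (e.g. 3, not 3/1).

step 1: merge (D,M) at d=1, Q=-84; branch lengths D→-3/2, M→5/2; new cluster DM
  updated: d(DM,I)=14, d(DM,P)=27
step 2: merge (DM,I) at d=14, Q=-54; branch lengths DM→14, I→0; new cluster DIM
  updated: d(DIM,P)=13
step 3: merge (DIM,P) at d=13; branch lengths DIM→13/2, P→13/2; new cluster DIMP
final tree: (((D:-3/2,M:5/2):14,I:0):13/2,P:13/2)
total length: 28

-3/2,5/2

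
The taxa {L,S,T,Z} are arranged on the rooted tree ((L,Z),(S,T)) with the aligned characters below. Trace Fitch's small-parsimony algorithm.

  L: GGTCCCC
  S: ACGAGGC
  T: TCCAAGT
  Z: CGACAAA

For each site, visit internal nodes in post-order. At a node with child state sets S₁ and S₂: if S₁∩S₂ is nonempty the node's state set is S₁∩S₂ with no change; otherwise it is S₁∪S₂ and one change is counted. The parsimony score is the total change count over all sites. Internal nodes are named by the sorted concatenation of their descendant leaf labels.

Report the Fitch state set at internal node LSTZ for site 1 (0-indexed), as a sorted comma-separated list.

site 0, node LZ: L={G} ∪ Z={C} → {C,G} (+1)
site 0, node ST: S={A} ∪ T={T} → {A,T} (+1)
site 0, node LSTZ: LZ={C,G} ∪ ST={A,T} → {A,C,G,T} (+1)
site 1, node LZ: L={G} ∩ Z={G} → {G} (+0)
site 1, node ST: S={C} ∩ T={C} → {C} (+0)
site 1, node LSTZ: LZ={G} ∪ ST={C} → {C,G} (+1)
site 2, node LZ: L={T} ∪ Z={A} → {A,T} (+1)
site 2, node ST: S={G} ∪ T={C} → {C,G} (+1)
site 2, node LSTZ: LZ={A,T} ∪ ST={C,G} → {A,C,G,T} (+1)
site 3, node LZ: L={C} ∩ Z={C} → {C} (+0)
site 3, node ST: S={A} ∩ T={A} → {A} (+0)
site 3, node LSTZ: LZ={C} ∪ ST={A} → {A,C} (+1)
site 4, node LZ: L={C} ∪ Z={A} → {A,C} (+1)
site 4, node ST: S={G} ∪ T={A} → {A,G} (+1)
site 4, node LSTZ: LZ={A,C} ∩ ST={A,G} → {A} (+0)
site 5, node LZ: L={C} ∪ Z={A} → {A,C} (+1)
site 5, node ST: S={G} ∩ T={G} → {G} (+0)
site 5, node LSTZ: LZ={A,C} ∪ ST={G} → {A,C,G} (+1)
site 6, node LZ: L={C} ∪ Z={A} → {A,C} (+1)
site 6, node ST: S={C} ∪ T={T} → {C,T} (+1)
site 6, node LSTZ: LZ={A,C} ∩ ST={C,T} → {C} (+0)
per-site changes: [3, 1, 3, 1, 2, 2, 2]; total = 14

C,G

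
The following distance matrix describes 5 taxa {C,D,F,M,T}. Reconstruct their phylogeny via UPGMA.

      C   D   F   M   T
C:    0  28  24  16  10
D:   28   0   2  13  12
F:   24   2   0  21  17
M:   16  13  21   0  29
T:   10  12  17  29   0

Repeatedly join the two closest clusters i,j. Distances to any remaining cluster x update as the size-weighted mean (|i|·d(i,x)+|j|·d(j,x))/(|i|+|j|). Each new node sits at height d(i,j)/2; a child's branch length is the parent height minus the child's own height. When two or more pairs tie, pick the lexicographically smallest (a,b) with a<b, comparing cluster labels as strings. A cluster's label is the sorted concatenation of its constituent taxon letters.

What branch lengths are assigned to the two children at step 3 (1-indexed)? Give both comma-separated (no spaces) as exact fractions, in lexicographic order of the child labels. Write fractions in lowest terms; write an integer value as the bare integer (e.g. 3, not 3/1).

15/2,17/2

step 1: merge (D,F) at d=2; branch lengths D→1, F→1; new cluster DF
  updated: d(C,DF)=26, d(DF,M)=17, d(DF,T)=29/2
step 2: merge (C,T) at d=10; branch lengths C→5, T→5; new cluster CT
  updated: d(CT,DF)=81/4, d(CT,M)=45/2
step 3: merge (DF,M) at d=17; branch lengths DF→15/2, M→17/2; new cluster DFM
  updated: d(CT,DFM)=21
step 4: merge (CT,DFM) at d=21; branch lengths CT→11/2, DFM→2; new cluster CDFMT
final tree: ((C:5,T:5):11/2,((D:1,F:1):15/2,M:17/2):2)
total length: 71/2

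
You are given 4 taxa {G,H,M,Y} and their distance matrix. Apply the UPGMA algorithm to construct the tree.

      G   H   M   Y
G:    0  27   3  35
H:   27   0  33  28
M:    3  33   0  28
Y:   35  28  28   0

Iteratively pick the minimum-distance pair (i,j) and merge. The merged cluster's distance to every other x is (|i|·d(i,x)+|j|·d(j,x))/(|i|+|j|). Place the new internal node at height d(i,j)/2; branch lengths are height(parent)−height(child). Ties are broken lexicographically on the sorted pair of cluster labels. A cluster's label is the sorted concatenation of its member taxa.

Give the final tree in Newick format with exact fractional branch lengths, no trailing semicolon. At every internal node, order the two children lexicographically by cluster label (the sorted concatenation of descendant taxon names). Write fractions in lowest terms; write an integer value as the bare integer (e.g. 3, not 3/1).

step 1: merge (G,M) at d=3; branch lengths G→3/2, M→3/2; new cluster GM
  updated: d(GM,H)=30, d(GM,Y)=63/2
step 2: merge (H,Y) at d=28; branch lengths H→14, Y→14; new cluster HY
  updated: d(GM,HY)=123/4
step 3: merge (GM,HY) at d=123/4; branch lengths GM→111/8, HY→11/8; new cluster GHMY
final tree: ((G:3/2,M:3/2):111/8,(H:14,Y:14):11/8)
total length: 185/4

((G:3/2,M:3/2):111/8,(H:14,Y:14):11/8)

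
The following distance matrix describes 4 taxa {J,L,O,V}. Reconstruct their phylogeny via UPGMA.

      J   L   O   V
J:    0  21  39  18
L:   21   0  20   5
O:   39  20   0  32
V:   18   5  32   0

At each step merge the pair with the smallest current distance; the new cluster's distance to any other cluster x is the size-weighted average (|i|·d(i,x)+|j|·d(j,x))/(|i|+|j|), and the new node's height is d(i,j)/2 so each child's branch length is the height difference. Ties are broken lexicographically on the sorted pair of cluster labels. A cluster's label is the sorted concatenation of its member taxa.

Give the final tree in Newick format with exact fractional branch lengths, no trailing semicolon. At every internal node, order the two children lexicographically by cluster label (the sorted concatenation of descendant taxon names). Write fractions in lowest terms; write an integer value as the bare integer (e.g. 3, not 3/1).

((J:39/4,(L:5/2,V:5/2):29/4):65/12,O:91/6)

iteration 1: select L,V (d=5); attach at lengths (5/2, 5/2); label the merged cluster LV
  updated: d(J,LV)=39/2, d(LV,O)=26
iteration 2: select J,LV (d=39/2); attach at lengths (39/4, 29/4); label the merged cluster JLV
  updated: d(JLV,O)=91/3
iteration 3: select JLV,O (d=91/3); attach at lengths (65/12, 91/6); label the merged cluster JLOV
final tree: ((J:39/4,(L:5/2,V:5/2):29/4):65/12,O:91/6)
total length: 511/12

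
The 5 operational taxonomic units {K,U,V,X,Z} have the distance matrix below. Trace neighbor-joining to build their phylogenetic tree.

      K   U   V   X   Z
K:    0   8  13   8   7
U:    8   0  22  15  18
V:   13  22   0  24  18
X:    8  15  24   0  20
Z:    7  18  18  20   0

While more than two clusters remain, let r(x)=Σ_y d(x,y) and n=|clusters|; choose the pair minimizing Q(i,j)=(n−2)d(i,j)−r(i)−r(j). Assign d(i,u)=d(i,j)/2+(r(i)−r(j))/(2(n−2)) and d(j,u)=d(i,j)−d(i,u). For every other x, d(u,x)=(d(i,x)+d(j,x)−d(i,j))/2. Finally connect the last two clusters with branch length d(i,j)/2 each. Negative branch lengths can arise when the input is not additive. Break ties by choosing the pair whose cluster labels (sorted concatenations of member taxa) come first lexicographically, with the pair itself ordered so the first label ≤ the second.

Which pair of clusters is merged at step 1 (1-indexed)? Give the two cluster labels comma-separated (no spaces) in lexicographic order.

step 1: merge (V,Z) at d=18, Q=-86; branch lengths V→34/3, Z→20/3; new cluster VZ
  updated: d(K,VZ)=1, d(U,VZ)=11, d(VZ,X)=13
step 2: merge (K,VZ) at d=1, Q=-40; branch lengths K→-3/2, VZ→5/2; new cluster KVZ
  updated: d(KVZ,U)=9, d(KVZ,X)=10
step 3: merge (KVZ,U) at d=9, Q=-34; branch lengths KVZ→2, U→7; new cluster KUVZ
  updated: d(KUVZ,X)=8
step 4: merge (KUVZ,X) at d=8; branch lengths KUVZ→4, X→4; new cluster KUVXZ
final tree: (((K:-3/2,(V:34/3,Z:20/3):5/2):2,U:7):4,X:4)
total length: 36

V,Z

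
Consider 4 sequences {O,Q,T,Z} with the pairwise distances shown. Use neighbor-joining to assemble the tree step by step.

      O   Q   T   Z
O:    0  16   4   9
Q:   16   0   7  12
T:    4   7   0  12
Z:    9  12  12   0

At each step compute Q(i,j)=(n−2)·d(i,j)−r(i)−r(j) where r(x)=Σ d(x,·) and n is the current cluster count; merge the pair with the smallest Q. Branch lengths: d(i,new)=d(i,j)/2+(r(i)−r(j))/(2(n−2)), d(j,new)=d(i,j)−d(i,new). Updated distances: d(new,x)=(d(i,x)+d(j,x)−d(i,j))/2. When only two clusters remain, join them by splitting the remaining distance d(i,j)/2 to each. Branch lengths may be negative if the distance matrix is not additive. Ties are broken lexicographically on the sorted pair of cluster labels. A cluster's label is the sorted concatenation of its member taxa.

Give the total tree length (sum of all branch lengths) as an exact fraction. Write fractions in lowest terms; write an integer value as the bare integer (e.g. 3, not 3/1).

19

1. join O+T (d=4, Q=-44) ⇒ OT; edges |O|=7/2, |T|=1/2
  updated: d(OT,Q)=19/2, d(OT,Z)=17/2
2. join OT+Q (d=19/2, Q=-30) ⇒ OQT; edges |OT|=3, |Q|=13/2
  updated: d(OQT,Z)=11/2
3. join OQT+Z (d=11/2) ⇒ OQTZ; edges |OQT|=11/4, |Z|=11/4
final tree: (((O:7/2,T:1/2):3,Q:13/2):11/4,Z:11/4)
total length: 19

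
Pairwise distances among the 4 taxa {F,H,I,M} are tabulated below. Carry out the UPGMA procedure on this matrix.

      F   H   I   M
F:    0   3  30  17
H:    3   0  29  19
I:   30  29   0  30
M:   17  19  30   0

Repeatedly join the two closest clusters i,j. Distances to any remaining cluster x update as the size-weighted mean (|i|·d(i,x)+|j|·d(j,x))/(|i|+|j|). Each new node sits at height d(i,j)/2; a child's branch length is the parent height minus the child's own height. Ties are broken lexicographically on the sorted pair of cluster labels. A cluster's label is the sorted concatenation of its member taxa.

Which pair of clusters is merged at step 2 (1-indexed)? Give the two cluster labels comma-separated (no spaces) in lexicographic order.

FH,M

1. join F+H (d=3) ⇒ FH; edges |F|=3/2, |H|=3/2
  updated: d(FH,I)=59/2, d(FH,M)=18
2. join FH+M (d=18) ⇒ FHM; edges |FH|=15/2, |M|=9
  updated: d(FHM,I)=89/3
3. join FHM+I (d=89/3) ⇒ FHIM; edges |FHM|=35/6, |I|=89/6
final tree: (((F:3/2,H:3/2):15/2,M:9):35/6,I:89/6)
total length: 241/6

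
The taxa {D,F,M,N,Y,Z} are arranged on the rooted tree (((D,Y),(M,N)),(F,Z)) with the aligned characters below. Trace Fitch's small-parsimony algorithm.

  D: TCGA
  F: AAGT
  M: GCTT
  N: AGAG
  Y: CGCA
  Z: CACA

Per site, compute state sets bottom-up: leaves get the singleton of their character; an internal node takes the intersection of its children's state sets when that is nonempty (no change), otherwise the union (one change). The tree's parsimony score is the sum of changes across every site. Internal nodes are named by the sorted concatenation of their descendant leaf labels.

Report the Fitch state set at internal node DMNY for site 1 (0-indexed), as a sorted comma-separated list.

[col 0] DY: children D:{T}, Y:{C} ∪→ {C,T}; cost 1
[col 0] MN: children M:{G}, N:{A} ∪→ {A,G}; cost 1
[col 0] DMNY: children DY:{C,T}, MN:{A,G} ∪→ {A,C,G,T}; cost 1
[col 0] FZ: children F:{A}, Z:{C} ∪→ {A,C}; cost 1
[col 0] DFMNYZ: children DMNY:{A,C,G,T}, FZ:{A,C} ∩→ {A,C}; cost 0
[col 1] DY: children D:{C}, Y:{G} ∪→ {C,G}; cost 1
[col 1] MN: children M:{C}, N:{G} ∪→ {C,G}; cost 1
[col 1] DMNY: children DY:{C,G}, MN:{C,G} ∩→ {C,G}; cost 0
[col 1] FZ: children F:{A}, Z:{A} ∩→ {A}; cost 0
[col 1] DFMNYZ: children DMNY:{C,G}, FZ:{A} ∪→ {A,C,G}; cost 1
[col 2] DY: children D:{G}, Y:{C} ∪→ {C,G}; cost 1
[col 2] MN: children M:{T}, N:{A} ∪→ {A,T}; cost 1
[col 2] DMNY: children DY:{C,G}, MN:{A,T} ∪→ {A,C,G,T}; cost 1
[col 2] FZ: children F:{G}, Z:{C} ∪→ {C,G}; cost 1
[col 2] DFMNYZ: children DMNY:{A,C,G,T}, FZ:{C,G} ∩→ {C,G}; cost 0
[col 3] DY: children D:{A}, Y:{A} ∩→ {A}; cost 0
[col 3] MN: children M:{T}, N:{G} ∪→ {G,T}; cost 1
[col 3] DMNY: children DY:{A}, MN:{G,T} ∪→ {A,G,T}; cost 1
[col 3] FZ: children F:{T}, Z:{A} ∪→ {A,T}; cost 1
[col 3] DFMNYZ: children DMNY:{A,G,T}, FZ:{A,T} ∩→ {A,T}; cost 0
per-site changes: [4, 3, 4, 3]; total = 14

C,G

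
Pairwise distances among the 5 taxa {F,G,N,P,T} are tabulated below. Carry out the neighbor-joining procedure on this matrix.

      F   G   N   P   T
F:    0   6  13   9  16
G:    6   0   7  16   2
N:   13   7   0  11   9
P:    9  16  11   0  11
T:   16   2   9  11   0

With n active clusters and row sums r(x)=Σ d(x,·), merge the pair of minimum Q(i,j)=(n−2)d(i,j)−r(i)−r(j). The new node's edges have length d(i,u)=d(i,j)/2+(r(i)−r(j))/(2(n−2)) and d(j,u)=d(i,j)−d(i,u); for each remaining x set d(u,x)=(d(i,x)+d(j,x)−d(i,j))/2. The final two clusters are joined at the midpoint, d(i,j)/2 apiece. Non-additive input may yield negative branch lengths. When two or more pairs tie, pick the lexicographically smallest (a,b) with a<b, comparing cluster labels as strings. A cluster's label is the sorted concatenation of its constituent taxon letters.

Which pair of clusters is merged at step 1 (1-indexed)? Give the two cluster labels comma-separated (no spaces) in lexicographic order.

F,P

1. join F+P (d=9, Q=-64) ⇒ FP; edges |F|=4, |P|=5
  updated: d(FP,G)=13/2, d(FP,N)=15/2, d(FP,T)=9
2. join FP+N (d=15/2, Q=-63/2) ⇒ FNP; edges |FP|=29/8, |N|=31/8
  updated: d(FNP,G)=3, d(FNP,T)=21/4
3. join FNP+G (d=3, Q=-41/4) ⇒ FGNP; edges |FNP|=25/8, |G|=-1/8
  updated: d(FGNP,T)=17/8
4. join FGNP+T (d=17/8) ⇒ FGNPT; edges |FGNP|=17/16, |T|=17/16
final tree: ((((F:4,P:5):29/8,N:31/8):25/8,G:-1/8):17/16,T:17/16)
total length: 173/8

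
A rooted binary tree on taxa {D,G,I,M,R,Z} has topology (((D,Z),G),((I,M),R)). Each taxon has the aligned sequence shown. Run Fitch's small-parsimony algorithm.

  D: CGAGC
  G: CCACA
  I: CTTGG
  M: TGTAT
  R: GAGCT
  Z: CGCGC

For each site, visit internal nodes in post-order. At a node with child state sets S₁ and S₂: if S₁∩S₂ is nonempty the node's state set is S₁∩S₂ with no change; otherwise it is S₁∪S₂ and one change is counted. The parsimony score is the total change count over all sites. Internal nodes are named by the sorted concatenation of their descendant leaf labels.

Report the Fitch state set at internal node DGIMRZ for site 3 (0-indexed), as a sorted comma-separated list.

DZ@0: {C} ∩ {C} = {C} (intersection, +0)
DGZ@0: {C} ∩ {C} = {C} (intersection, +0)
IM@0: {C} ∪ {T} = {C,T} (union, +1)
IMR@0: {C,T} ∪ {G} = {C,G,T} (union, +1)
DGIMRZ@0: {C} ∩ {C,G,T} = {C} (intersection, +0)
DZ@1: {G} ∩ {G} = {G} (intersection, +0)
DGZ@1: {G} ∪ {C} = {C,G} (union, +1)
IM@1: {T} ∪ {G} = {G,T} (union, +1)
IMR@1: {G,T} ∪ {A} = {A,G,T} (union, +1)
DGIMRZ@1: {C,G} ∩ {A,G,T} = {G} (intersection, +0)
DZ@2: {A} ∪ {C} = {A,C} (union, +1)
DGZ@2: {A,C} ∩ {A} = {A} (intersection, +0)
IM@2: {T} ∩ {T} = {T} (intersection, +0)
IMR@2: {T} ∪ {G} = {G,T} (union, +1)
DGIMRZ@2: {A} ∪ {G,T} = {A,G,T} (union, +1)
DZ@3: {G} ∩ {G} = {G} (intersection, +0)
DGZ@3: {G} ∪ {C} = {C,G} (union, +1)
IM@3: {G} ∪ {A} = {A,G} (union, +1)
IMR@3: {A,G} ∪ {C} = {A,C,G} (union, +1)
DGIMRZ@3: {C,G} ∩ {A,C,G} = {C,G} (intersection, +0)
DZ@4: {C} ∩ {C} = {C} (intersection, +0)
DGZ@4: {C} ∪ {A} = {A,C} (union, +1)
IM@4: {G} ∪ {T} = {G,T} (union, +1)
IMR@4: {G,T} ∩ {T} = {T} (intersection, +0)
DGIMRZ@4: {A,C} ∪ {T} = {A,C,T} (union, +1)
per-site changes: [2, 3, 3, 3, 3]; total = 14

C,G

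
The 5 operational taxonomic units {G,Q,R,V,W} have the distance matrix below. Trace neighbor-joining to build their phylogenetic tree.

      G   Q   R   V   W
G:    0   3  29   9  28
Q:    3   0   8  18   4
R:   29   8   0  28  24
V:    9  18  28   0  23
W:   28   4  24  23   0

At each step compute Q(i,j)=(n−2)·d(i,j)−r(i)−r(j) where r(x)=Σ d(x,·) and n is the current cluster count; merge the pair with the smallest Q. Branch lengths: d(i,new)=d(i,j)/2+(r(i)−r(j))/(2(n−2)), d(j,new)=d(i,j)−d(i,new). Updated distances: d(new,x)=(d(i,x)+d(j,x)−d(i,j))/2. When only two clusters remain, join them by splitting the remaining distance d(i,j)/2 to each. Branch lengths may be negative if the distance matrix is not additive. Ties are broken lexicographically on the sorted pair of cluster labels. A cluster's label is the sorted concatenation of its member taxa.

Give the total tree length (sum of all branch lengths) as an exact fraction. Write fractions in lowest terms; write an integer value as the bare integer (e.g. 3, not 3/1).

step 1: merge (G,V) at d=9, Q=-120; branch lengths G→3, V→6; new cluster GV
  updated: d(GV,Q)=6, d(GV,R)=24, d(GV,W)=21
step 2: merge (GV,R) at d=24, Q=-59; branch lengths GV→43/4, R→53/4; new cluster GRV
  updated: d(GRV,Q)=-5, d(GRV,W)=21/2
step 3: merge (GRV,Q) at d=-5, Q=-19/2; branch lengths GRV→3/4, Q→-23/4; new cluster GQRV
  updated: d(GQRV,W)=39/4
step 4: merge (GQRV,W) at d=39/4; branch lengths GQRV→39/8, W→39/8; new cluster GQRVW
final tree: ((((G:3,V:6):43/4,R:53/4):3/4,Q:-23/4):39/8,W:39/8)
total length: 151/4

151/4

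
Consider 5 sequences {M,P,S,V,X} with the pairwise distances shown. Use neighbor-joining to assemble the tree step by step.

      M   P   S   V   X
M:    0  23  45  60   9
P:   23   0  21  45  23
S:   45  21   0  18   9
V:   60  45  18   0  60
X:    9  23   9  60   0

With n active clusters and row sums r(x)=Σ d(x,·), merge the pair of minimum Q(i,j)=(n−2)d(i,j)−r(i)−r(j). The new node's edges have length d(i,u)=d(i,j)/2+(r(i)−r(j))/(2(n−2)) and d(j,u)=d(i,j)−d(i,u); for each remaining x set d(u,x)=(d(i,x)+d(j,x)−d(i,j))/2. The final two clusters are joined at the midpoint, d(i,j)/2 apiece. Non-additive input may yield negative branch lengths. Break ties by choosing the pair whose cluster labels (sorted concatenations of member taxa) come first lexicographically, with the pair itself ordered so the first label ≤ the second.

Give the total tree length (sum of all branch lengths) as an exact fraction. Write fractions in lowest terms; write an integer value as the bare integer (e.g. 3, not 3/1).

iteration 1: select S,V (d=18, Q=-222); attach at lengths (-6, 24); label the merged cluster SV
  updated: d(M,SV)=87/2, d(P,SV)=24, d(SV,X)=51/2
iteration 2: select M,X (d=9, Q=-115); attach at lengths (9, 0); label the merged cluster MX
  updated: d(MX,P)=37/2, d(MX,SV)=30
iteration 3: select MX,P (d=37/2, Q=-145/2); attach at lengths (49/4, 25/4); label the merged cluster MPX
  updated: d(MPX,SV)=71/4
iteration 4: select MPX,SV (d=71/4); attach at lengths (71/8, 71/8); label the merged cluster MPSVX
final tree: (((M:9,X:0):49/4,P:25/4):71/8,(S:-6,V:24):71/8)
total length: 253/4

253/4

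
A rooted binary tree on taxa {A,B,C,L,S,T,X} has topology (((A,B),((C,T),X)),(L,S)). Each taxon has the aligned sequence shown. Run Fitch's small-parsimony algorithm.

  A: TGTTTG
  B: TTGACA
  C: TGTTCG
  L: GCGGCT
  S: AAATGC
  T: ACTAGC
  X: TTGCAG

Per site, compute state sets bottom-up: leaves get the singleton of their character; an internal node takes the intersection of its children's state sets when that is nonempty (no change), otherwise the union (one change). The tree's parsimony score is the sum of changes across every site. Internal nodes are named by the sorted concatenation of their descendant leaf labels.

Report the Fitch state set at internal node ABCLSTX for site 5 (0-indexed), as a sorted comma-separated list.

site 0, node AB: A={T} ∩ B={T} → {T} (+0)
site 0, node CT: C={T} ∪ T={A} → {A,T} (+1)
site 0, node CTX: CT={A,T} ∩ X={T} → {T} (+0)
site 0, node ABCTX: AB={T} ∩ CTX={T} → {T} (+0)
site 0, node LS: L={G} ∪ S={A} → {A,G} (+1)
site 0, node ABCLSTX: ABCTX={T} ∪ LS={A,G} → {A,G,T} (+1)
site 1, node AB: A={G} ∪ B={T} → {G,T} (+1)
site 1, node CT: C={G} ∪ T={C} → {C,G} (+1)
site 1, node CTX: CT={C,G} ∪ X={T} → {C,G,T} (+1)
site 1, node ABCTX: AB={G,T} ∩ CTX={C,G,T} → {G,T} (+0)
site 1, node LS: L={C} ∪ S={A} → {A,C} (+1)
site 1, node ABCLSTX: ABCTX={G,T} ∪ LS={A,C} → {A,C,G,T} (+1)
site 2, node AB: A={T} ∪ B={G} → {G,T} (+1)
site 2, node CT: C={T} ∩ T={T} → {T} (+0)
site 2, node CTX: CT={T} ∪ X={G} → {G,T} (+1)
site 2, node ABCTX: AB={G,T} ∩ CTX={G,T} → {G,T} (+0)
site 2, node LS: L={G} ∪ S={A} → {A,G} (+1)
site 2, node ABCLSTX: ABCTX={G,T} ∩ LS={A,G} → {G} (+0)
site 3, node AB: A={T} ∪ B={A} → {A,T} (+1)
site 3, node CT: C={T} ∪ T={A} → {A,T} (+1)
site 3, node CTX: CT={A,T} ∪ X={C} → {A,C,T} (+1)
site 3, node ABCTX: AB={A,T} ∩ CTX={A,C,T} → {A,T} (+0)
site 3, node LS: L={G} ∪ S={T} → {G,T} (+1)
site 3, node ABCLSTX: ABCTX={A,T} ∩ LS={G,T} → {T} (+0)
site 4, node AB: A={T} ∪ B={C} → {C,T} (+1)
site 4, node CT: C={C} ∪ T={G} → {C,G} (+1)
site 4, node CTX: CT={C,G} ∪ X={A} → {A,C,G} (+1)
site 4, node ABCTX: AB={C,T} ∩ CTX={A,C,G} → {C} (+0)
site 4, node LS: L={C} ∪ S={G} → {C,G} (+1)
site 4, node ABCLSTX: ABCTX={C} ∩ LS={C,G} → {C} (+0)
site 5, node AB: A={G} ∪ B={A} → {A,G} (+1)
site 5, node CT: C={G} ∪ T={C} → {C,G} (+1)
site 5, node CTX: CT={C,G} ∩ X={G} → {G} (+0)
site 5, node ABCTX: AB={A,G} ∩ CTX={G} → {G} (+0)
site 5, node LS: L={T} ∪ S={C} → {C,T} (+1)
site 5, node ABCLSTX: ABCTX={G} ∪ LS={C,T} → {C,G,T} (+1)
per-site changes: [3, 5, 3, 4, 4, 4]; total = 23

C,G,T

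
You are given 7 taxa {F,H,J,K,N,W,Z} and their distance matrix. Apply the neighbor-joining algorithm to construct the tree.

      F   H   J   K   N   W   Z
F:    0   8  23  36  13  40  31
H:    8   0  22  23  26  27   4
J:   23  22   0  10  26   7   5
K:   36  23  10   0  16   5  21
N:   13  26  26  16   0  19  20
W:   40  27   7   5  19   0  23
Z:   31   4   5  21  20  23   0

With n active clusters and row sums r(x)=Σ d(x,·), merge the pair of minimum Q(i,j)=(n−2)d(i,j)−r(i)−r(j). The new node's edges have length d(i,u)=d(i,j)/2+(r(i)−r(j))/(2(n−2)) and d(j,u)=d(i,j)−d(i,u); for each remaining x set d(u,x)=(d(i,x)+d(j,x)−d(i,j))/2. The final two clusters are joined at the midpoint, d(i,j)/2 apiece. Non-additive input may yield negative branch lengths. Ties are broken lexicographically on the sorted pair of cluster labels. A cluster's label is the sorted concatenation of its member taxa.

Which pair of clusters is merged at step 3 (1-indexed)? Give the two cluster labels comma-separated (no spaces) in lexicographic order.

J,KW

step 1: merge (F,H) at d=8, Q=-221; branch lengths F→81/10, H→-1/10; new cluster FH
  updated: d(FH,J)=37/2, d(FH,K)=51/2, d(FH,N)=31/2, d(FH,W)=59/2, d(FH,Z)=27/2
step 2: merge (K,W) at d=5, Q=-141; branch lengths K→7/4, W→13/4; new cluster KW
  updated: d(FH,KW)=25, d(J,KW)=6, d(KW,N)=15, d(KW,Z)=39/2
step 3: merge (J,KW) at d=6, Q=-103; branch lengths J→4/3, KW→14/3; new cluster JKW
  updated: d(FH,JKW)=75/4, d(JKW,N)=35/2, d(JKW,Z)=37/4
step 4: merge (FH,N) at d=31/2, Q=-279/4; branch lengths FH→103/16, N→145/16; new cluster FHN
  updated: d(FHN,JKW)=83/8, d(FHN,Z)=9
step 5: merge (FHN,JKW) at d=83/8, Q=-229/8; branch lengths FHN→81/16, JKW→85/16; new cluster FHJKNW
  updated: d(FHJKNW,Z)=63/16
step 6: merge (FHJKNW,Z) at d=63/16; branch lengths FHJKNW→63/32, Z→63/32; new cluster FHJKNWZ
final tree: ((((F:81/10,H:-1/10):103/16,N:145/16):81/16,(J:4/3,(K:7/4,W:13/4):14/3):85/16):63/32,Z:63/32)
total length: 781/16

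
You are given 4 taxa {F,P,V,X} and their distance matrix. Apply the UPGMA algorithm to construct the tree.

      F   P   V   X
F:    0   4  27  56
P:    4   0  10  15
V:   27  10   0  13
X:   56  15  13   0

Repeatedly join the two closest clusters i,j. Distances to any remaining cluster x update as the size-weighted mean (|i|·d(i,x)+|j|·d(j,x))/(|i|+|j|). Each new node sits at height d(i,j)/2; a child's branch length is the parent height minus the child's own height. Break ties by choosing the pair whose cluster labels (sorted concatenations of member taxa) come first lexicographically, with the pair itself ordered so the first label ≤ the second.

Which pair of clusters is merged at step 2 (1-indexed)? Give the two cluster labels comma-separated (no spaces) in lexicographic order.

V,X

step 1: merge (F,P) at d=4; branch lengths F→2, P→2; new cluster FP
  updated: d(FP,V)=37/2, d(FP,X)=71/2
step 2: merge (V,X) at d=13; branch lengths V→13/2, X→13/2; new cluster VX
  updated: d(FP,VX)=27
step 3: merge (FP,VX) at d=27; branch lengths FP→23/2, VX→7; new cluster FPVX
final tree: ((F:2,P:2):23/2,(V:13/2,X:13/2):7)
total length: 71/2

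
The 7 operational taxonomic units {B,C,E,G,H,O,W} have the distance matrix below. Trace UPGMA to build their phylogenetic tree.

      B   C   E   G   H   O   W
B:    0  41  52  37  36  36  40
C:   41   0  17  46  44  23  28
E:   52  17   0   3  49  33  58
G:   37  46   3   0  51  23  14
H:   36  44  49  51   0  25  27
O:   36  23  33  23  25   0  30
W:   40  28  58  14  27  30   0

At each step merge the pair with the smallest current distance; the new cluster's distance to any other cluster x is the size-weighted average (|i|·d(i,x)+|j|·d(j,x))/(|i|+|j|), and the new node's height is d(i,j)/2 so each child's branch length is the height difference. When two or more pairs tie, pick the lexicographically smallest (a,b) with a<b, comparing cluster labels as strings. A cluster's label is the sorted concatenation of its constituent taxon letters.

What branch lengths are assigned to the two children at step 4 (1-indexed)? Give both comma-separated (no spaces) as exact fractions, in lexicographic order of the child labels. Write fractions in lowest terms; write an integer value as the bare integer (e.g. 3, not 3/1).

27/8,107/8

iteration 1: select E,G (d=3); attach at lengths (3/2, 3/2); label the merged cluster EG
  updated: d(B,EG)=89/2, d(C,EG)=63/2, d(EG,H)=50, d(EG,O)=28, d(EG,W)=36
iteration 2: select C,O (d=23); attach at lengths (23/2, 23/2); label the merged cluster CO
  updated: d(B,CO)=77/2, d(CO,EG)=119/4, d(CO,H)=69/2, d(CO,W)=29
iteration 3: select H,W (d=27); attach at lengths (27/2, 27/2); label the merged cluster HW
  updated: d(B,HW)=38, d(CO,HW)=127/4, d(EG,HW)=43
iteration 4: select CO,EG (d=119/4); attach at lengths (27/8, 107/8); label the merged cluster CEGO
  updated: d(B,CEGO)=83/2, d(CEGO,HW)=299/8
iteration 5: select CEGO,HW (d=299/8); attach at lengths (61/16, 83/16); label the merged cluster CEGHOW
  updated: d(B,CEGHOW)=121/3
iteration 6: select B,CEGHOW (d=121/3); attach at lengths (121/6, 71/48); label the merged cluster BCEGHOW
final tree: (B:121/6,(((C:23/2,O:23/2):27/8,(E:3/2,G:3/2):107/8):61/16,(H:27/2,W:27/2):83/16):71/48)
total length: 4819/48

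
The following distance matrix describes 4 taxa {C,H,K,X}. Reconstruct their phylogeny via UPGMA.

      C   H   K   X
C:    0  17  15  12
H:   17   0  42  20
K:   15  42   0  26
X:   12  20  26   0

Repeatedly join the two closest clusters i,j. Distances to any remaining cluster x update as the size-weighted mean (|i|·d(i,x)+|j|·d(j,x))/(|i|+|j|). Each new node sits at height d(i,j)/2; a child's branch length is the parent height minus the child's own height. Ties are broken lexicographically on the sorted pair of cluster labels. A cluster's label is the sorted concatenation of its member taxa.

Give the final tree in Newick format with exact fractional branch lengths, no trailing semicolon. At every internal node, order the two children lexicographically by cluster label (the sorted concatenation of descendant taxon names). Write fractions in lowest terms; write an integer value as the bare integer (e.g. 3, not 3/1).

iteration 1: select C,X (d=12); attach at lengths (6, 6); label the merged cluster CX
  updated: d(CX,H)=37/2, d(CX,K)=41/2
iteration 2: select CX,H (d=37/2); attach at lengths (13/4, 37/4); label the merged cluster CHX
  updated: d(CHX,K)=83/3
iteration 3: select CHX,K (d=83/3); attach at lengths (55/12, 83/6); label the merged cluster CHKX
final tree: (((C:6,X:6):13/4,H:37/4):55/12,K:83/6)
total length: 515/12

(((C:6,X:6):13/4,H:37/4):55/12,K:83/6)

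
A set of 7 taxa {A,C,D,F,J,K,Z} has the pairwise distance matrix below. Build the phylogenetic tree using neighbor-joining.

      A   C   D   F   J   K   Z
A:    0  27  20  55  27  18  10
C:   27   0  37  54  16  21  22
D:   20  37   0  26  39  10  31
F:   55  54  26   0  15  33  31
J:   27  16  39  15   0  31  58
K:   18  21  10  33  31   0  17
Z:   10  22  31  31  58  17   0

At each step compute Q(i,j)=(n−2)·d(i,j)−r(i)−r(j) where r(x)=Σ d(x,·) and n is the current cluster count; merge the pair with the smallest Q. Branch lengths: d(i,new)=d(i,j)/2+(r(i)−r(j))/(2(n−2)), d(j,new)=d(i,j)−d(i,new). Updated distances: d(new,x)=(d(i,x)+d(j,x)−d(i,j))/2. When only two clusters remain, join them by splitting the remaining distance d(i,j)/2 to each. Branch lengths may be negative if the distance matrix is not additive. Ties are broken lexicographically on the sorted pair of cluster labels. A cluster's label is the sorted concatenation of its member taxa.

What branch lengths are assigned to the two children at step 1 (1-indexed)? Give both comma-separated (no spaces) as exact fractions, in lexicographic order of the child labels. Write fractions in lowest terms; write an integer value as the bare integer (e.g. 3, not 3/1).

103/10,47/10

step 1: merge (F,J) at d=15, Q=-325; branch lengths F→103/10, J→47/10; new cluster FJ
  updated: d(A,FJ)=67/2, d(C,FJ)=55/2, d(D,FJ)=25, d(FJ,K)=49/2, d(FJ,Z)=37
step 2: merge (A,Z) at d=10, Q=-371/2; branch lengths A→63/16, Z→97/16; new cluster AZ
  updated: d(AZ,C)=39/2, d(AZ,D)=41/2, d(AZ,FJ)=121/4, d(AZ,K)=25/2
step 3: merge (D,K) at d=10, Q=-261/2; branch lengths D→109/12, K→11/12; new cluster DK
  updated: d(AZ,DK)=23/2, d(C,DK)=24, d(DK,FJ)=79/4
step 4: merge (AZ,DK) at d=23/2, Q=-187/2; branch lengths AZ→29/4, DK→17/4; new cluster ADKZ
  updated: d(ADKZ,C)=16, d(ADKZ,FJ)=77/4
step 5: merge (ADKZ,C) at d=16, Q=-251/4; branch lengths ADKZ→31/8, C→97/8; new cluster ACDKZ
  updated: d(ACDKZ,FJ)=123/8
step 6: merge (ACDKZ,FJ) at d=123/8; branch lengths ACDKZ→123/16, FJ→123/16; new cluster ACDFJKZ
final tree: ((((A:63/16,Z:97/16):29/4,(D:109/12,K:11/12):17/4):31/8,C:97/8):123/16,(F:103/10,J:47/10):123/16)
total length: 623/8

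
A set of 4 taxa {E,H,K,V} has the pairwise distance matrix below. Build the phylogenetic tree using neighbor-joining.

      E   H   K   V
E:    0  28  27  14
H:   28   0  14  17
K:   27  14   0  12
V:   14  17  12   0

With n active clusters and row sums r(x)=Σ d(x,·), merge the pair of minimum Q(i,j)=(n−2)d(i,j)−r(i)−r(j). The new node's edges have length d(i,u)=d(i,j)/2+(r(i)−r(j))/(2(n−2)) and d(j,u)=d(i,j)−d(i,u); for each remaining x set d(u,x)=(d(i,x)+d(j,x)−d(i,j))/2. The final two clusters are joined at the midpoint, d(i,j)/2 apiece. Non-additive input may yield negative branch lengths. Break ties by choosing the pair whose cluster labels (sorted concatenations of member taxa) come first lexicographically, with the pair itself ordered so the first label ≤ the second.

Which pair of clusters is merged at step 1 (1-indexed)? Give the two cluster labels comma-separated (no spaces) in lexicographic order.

step 1: merge (E,V) at d=14, Q=-84; branch lengths E→27/2, V→1/2; new cluster EV
  updated: d(EV,H)=31/2, d(EV,K)=25/2
step 2: merge (EV,H) at d=31/2, Q=-42; branch lengths EV→7, H→17/2; new cluster EHV
  updated: d(EHV,K)=11/2
step 3: merge (EHV,K) at d=11/2; branch lengths EHV→11/4, K→11/4; new cluster EHKV
final tree: (((E:27/2,V:1/2):7,H:17/2):11/4,K:11/4)
total length: 35

E,V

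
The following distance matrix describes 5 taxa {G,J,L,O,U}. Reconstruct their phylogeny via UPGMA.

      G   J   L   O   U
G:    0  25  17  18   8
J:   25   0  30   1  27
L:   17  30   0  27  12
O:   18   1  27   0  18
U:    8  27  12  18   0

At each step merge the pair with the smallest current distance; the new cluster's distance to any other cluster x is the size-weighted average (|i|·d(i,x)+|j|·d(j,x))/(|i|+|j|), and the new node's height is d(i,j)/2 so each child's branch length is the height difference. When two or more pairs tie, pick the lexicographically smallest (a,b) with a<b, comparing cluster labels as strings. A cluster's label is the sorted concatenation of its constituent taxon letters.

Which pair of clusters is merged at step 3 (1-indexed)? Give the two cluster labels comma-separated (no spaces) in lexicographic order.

GU,L

step 1: merge (J,O) at d=1; branch lengths J→1/2, O→1/2; new cluster JO
  updated: d(G,JO)=43/2, d(JO,L)=57/2, d(JO,U)=45/2
step 2: merge (G,U) at d=8; branch lengths G→4, U→4; new cluster GU
  updated: d(GU,JO)=22, d(GU,L)=29/2
step 3: merge (GU,L) at d=29/2; branch lengths GU→13/4, L→29/4; new cluster GLU
  updated: d(GLU,JO)=145/6
step 4: merge (GLU,JO) at d=145/6; branch lengths GLU→29/6, JO→139/12; new cluster GJLOU
final tree: (((G:4,U:4):13/4,L:29/4):29/6,(J:1/2,O:1/2):139/12)
total length: 431/12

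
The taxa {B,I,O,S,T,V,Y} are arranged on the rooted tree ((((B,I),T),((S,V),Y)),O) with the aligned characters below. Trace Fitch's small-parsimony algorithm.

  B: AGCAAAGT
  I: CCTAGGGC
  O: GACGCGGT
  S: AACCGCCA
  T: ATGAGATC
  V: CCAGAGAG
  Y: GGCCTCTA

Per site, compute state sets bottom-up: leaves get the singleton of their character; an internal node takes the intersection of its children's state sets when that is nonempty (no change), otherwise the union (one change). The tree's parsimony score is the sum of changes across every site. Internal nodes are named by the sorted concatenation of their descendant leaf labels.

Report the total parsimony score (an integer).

BI@0: {A} ∪ {C} = {A,C} (union, +1)
BIT@0: {A,C} ∩ {A} = {A} (intersection, +0)
SV@0: {A} ∪ {C} = {A,C} (union, +1)
SVY@0: {A,C} ∪ {G} = {A,C,G} (union, +1)
BISTVY@0: {A} ∩ {A,C,G} = {A} (intersection, +0)
BIOSTVY@0: {A} ∪ {G} = {A,G} (union, +1)
BI@1: {G} ∪ {C} = {C,G} (union, +1)
BIT@1: {C,G} ∪ {T} = {C,G,T} (union, +1)
SV@1: {A} ∪ {C} = {A,C} (union, +1)
SVY@1: {A,C} ∪ {G} = {A,C,G} (union, +1)
BISTVY@1: {C,G,T} ∩ {A,C,G} = {C,G} (intersection, +0)
BIOSTVY@1: {C,G} ∪ {A} = {A,C,G} (union, +1)
BI@2: {C} ∪ {T} = {C,T} (union, +1)
BIT@2: {C,T} ∪ {G} = {C,G,T} (union, +1)
SV@2: {C} ∪ {A} = {A,C} (union, +1)
SVY@2: {A,C} ∩ {C} = {C} (intersection, +0)
BISTVY@2: {C,G,T} ∩ {C} = {C} (intersection, +0)
BIOSTVY@2: {C} ∩ {C} = {C} (intersection, +0)
BI@3: {A} ∩ {A} = {A} (intersection, +0)
BIT@3: {A} ∩ {A} = {A} (intersection, +0)
SV@3: {C} ∪ {G} = {C,G} (union, +1)
SVY@3: {C,G} ∩ {C} = {C} (intersection, +0)
BISTVY@3: {A} ∪ {C} = {A,C} (union, +1)
BIOSTVY@3: {A,C} ∪ {G} = {A,C,G} (union, +1)
BI@4: {A} ∪ {G} = {A,G} (union, +1)
BIT@4: {A,G} ∩ {G} = {G} (intersection, +0)
SV@4: {G} ∪ {A} = {A,G} (union, +1)
SVY@4: {A,G} ∪ {T} = {A,G,T} (union, +1)
BISTVY@4: {G} ∩ {A,G,T} = {G} (intersection, +0)
BIOSTVY@4: {G} ∪ {C} = {C,G} (union, +1)
BI@5: {A} ∪ {G} = {A,G} (union, +1)
BIT@5: {A,G} ∩ {A} = {A} (intersection, +0)
SV@5: {C} ∪ {G} = {C,G} (union, +1)
SVY@5: {C,G} ∩ {C} = {C} (intersection, +0)
BISTVY@5: {A} ∪ {C} = {A,C} (union, +1)
BIOSTVY@5: {A,C} ∪ {G} = {A,C,G} (union, +1)
BI@6: {G} ∩ {G} = {G} (intersection, +0)
BIT@6: {G} ∪ {T} = {G,T} (union, +1)
SV@6: {C} ∪ {A} = {A,C} (union, +1)
SVY@6: {A,C} ∪ {T} = {A,C,T} (union, +1)
BISTVY@6: {G,T} ∩ {A,C,T} = {T} (intersection, +0)
BIOSTVY@6: {T} ∪ {G} = {G,T} (union, +1)
BI@7: {T} ∪ {C} = {C,T} (union, +1)
BIT@7: {C,T} ∩ {C} = {C} (intersection, +0)
SV@7: {A} ∪ {G} = {A,G} (union, +1)
SVY@7: {A,G} ∩ {A} = {A} (intersection, +0)
BISTVY@7: {C} ∪ {A} = {A,C} (union, +1)
BIOSTVY@7: {A,C} ∪ {T} = {A,C,T} (union, +1)
per-site changes: [4, 5, 3, 3, 4, 4, 4, 4]; total = 31

31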